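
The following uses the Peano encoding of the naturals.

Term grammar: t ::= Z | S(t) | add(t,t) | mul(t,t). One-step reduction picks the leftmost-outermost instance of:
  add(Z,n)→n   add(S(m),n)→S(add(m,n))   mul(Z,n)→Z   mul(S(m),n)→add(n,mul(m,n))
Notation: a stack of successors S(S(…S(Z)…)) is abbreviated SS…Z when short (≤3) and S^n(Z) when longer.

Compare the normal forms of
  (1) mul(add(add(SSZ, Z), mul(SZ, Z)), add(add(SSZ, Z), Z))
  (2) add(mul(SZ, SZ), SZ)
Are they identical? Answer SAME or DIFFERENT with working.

Term A:
  start: mul(add(add(SSZ, Z), mul(SZ, Z)), add(add(SSZ, Z), Z))
  step 1: mul(add(S(add(SZ, Z)), mul(SZ, Z)), add(add(SSZ, Z), Z))
  step 2: mul(S(add(add(SZ, Z), mul(SZ, Z))), add(add(SSZ, Z), Z))
  step 3: add(add(add(SSZ, Z), Z), mul(add(add(SZ, Z), mul(SZ, Z)), add(add(SSZ, Z), Z)))
  step 4: add(add(S(add(SZ, Z)), Z), mul(add(add(SZ, Z), mul(SZ, Z)), add(add(SSZ, Z), Z)))
  step 5: add(S(add(add(SZ, Z), Z)), mul(add(add(SZ, Z), mul(SZ, Z)), add(add(SSZ, Z), Z)))
  step 6: S(add(add(add(SZ, Z), Z), mul(add(add(SZ, Z), mul(SZ, Z)), add(add(SSZ, Z), Z))))
  step 7: S(add(add(S(add(Z, Z)), Z), mul(add(add(SZ, Z), mul(SZ, Z)), add(add(SSZ, Z), Z))))
  step 8: S(add(S(add(add(Z, Z), Z)), mul(add(add(SZ, Z), mul(SZ, Z)), add(add(SSZ, Z), Z))))
  step 9: S(S(add(add(add(Z, Z), Z), mul(add(add(SZ, Z), mul(SZ, Z)), add(add(SSZ, Z), Z)))))
  step 10: S(S(add(add(Z, Z), mul(add(add(SZ, Z), mul(SZ, Z)), add(add(SSZ, Z), Z)))))
  step 11: S(S(add(Z, mul(add(add(SZ, Z), mul(SZ, Z)), add(add(SSZ, Z), Z)))))
  step 12: S(S(mul(add(add(SZ, Z), mul(SZ, Z)), add(add(SSZ, Z), Z))))
  step 13: S(S(mul(add(S(add(Z, Z)), mul(SZ, Z)), add(add(SSZ, Z), Z))))
  step 14: S(S(mul(S(add(add(Z, Z), mul(SZ, Z))), add(add(SSZ, Z), Z))))
  step 15: S(S(add(add(add(SSZ, Z), Z), mul(add(add(Z, Z), mul(SZ, Z)), add(add(SSZ, Z), Z)))))
  step 16: S(S(add(add(S(add(SZ, Z)), Z), mul(add(add(Z, Z), mul(SZ, Z)), add(add(SSZ, Z), Z)))))
  step 17: S(S(add(S(add(add(SZ, Z), Z)), mul(add(add(Z, Z), mul(SZ, Z)), add(add(SSZ, Z), Z)))))
  step 18: S(S(S(add(add(add(SZ, Z), Z), mul(add(add(Z, Z), mul(SZ, Z)), add(add(SSZ, Z), Z))))))
  step 19: S(S(S(add(add(S(add(Z, Z)), Z), mul(add(add(Z, Z), mul(SZ, Z)), add(add(SSZ, Z), Z))))))
  step 20: S(S(S(add(S(add(add(Z, Z), Z)), mul(add(add(Z, Z), mul(SZ, Z)), add(add(SSZ, Z), Z))))))
  step 21: S(S(S(S(add(add(add(Z, Z), Z), mul(add(add(Z, Z), mul(SZ, Z)), add(add(SSZ, Z), Z)))))))
  step 22: S(S(S(S(add(add(Z, Z), mul(add(add(Z, Z), mul(SZ, Z)), add(add(SSZ, Z), Z)))))))
  step 23: S(S(S(S(add(Z, mul(add(add(Z, Z), mul(SZ, Z)), add(add(SSZ, Z), Z)))))))
  step 24: S(S(S(S(mul(add(add(Z, Z), mul(SZ, Z)), add(add(SSZ, Z), Z))))))
  step 25: S(S(S(S(mul(add(Z, mul(SZ, Z)), add(add(SSZ, Z), Z))))))
  step 26: S(S(S(S(mul(mul(SZ, Z), add(add(SSZ, Z), Z))))))
  step 27: S(S(S(S(mul(add(Z, mul(Z, Z)), add(add(SSZ, Z), Z))))))
  step 28: S(S(S(S(mul(mul(Z, Z), add(add(SSZ, Z), Z))))))
  step 29: S(S(S(S(mul(Z, add(add(SSZ, Z), Z))))))
  step 30: S^4(Z)

Term B:
  start: add(mul(SZ, SZ), SZ)
  step 1: add(add(SZ, mul(Z, SZ)), SZ)
  step 2: add(S(add(Z, mul(Z, SZ))), SZ)
  step 3: S(add(add(Z, mul(Z, SZ)), SZ))
  step 4: S(add(mul(Z, SZ), SZ))
  step 5: S(add(Z, SZ))
  step 6: SSZ

Answer: DIFFERENT — A ⇓ S^4(Z), B ⇓ SSZ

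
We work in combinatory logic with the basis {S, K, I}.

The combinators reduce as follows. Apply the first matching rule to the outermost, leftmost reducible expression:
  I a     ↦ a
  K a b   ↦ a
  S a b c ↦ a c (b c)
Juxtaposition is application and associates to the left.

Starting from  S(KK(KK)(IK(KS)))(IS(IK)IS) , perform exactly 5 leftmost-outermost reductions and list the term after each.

Answer: after 5 steps: S(K(K(KS)))(KS(IS))

Reduction:
  start: S(KK(KK)(IK(KS)))(IS(IK)IS)
  [1] S(K(IK(KS)))(IS(IK)IS)
  [2] S(K(K(KS)))(IS(IK)IS)
  [3] S(K(K(KS)))(S(IK)IS)
  [4] S(K(K(KS)))(IKS(IS))
  [5] S(K(K(KS)))(KS(IS))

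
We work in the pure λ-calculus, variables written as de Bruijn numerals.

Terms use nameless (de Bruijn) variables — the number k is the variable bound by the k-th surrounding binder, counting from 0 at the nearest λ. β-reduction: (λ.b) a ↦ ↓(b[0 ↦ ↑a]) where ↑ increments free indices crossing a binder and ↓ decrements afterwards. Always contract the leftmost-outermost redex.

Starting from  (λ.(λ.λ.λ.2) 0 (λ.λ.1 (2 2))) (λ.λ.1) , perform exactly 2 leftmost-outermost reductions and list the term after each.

  start: (λ.(λ.λ.λ.2) 0 (λ.λ.1 (2 2))) (λ.λ.1)
  step 1: (λ.λ.λ.2) (λ.λ.1) (λ.λ.1 ((λ.λ.1) (λ.λ.1)))
  step 2: (λ.λ.λ.λ.1) (λ.λ.1 ((λ.λ.1) (λ.λ.1)))

Answer: after 2 steps: (λ.λ.λ.λ.1) (λ.λ.1 ((λ.λ.1) (λ.λ.1)))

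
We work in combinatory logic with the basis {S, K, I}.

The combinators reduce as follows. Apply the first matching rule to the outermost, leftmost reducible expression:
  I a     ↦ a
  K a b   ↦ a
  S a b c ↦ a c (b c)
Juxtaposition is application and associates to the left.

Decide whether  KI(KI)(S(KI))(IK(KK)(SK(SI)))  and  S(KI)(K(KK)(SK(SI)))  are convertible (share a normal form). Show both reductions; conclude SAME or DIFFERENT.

Answer: SAME — A ⇓ S(KI)(KK), B ⇓ S(KI)(KK)

Reduction:
Term A:
  start: KI(KI)(S(KI))(IK(KK)(SK(SI)))
  →1  I(S(KI))(IK(KK)(SK(SI)))
  →2  S(KI)(IK(KK)(SK(SI)))
  →3  S(KI)(K(KK)(SK(SI)))
  →4  S(KI)(KK)

Term B:
  start: S(KI)(K(KK)(SK(SI)))
  →1  S(KI)(KK)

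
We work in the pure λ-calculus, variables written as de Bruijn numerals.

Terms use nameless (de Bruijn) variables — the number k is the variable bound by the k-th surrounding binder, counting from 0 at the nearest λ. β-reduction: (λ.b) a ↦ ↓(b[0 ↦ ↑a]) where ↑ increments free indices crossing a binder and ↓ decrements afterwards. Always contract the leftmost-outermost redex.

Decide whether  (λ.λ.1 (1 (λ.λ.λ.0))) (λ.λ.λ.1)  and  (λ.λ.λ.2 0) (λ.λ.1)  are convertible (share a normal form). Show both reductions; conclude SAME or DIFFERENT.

Answer: SAME — A ⇓ λ.λ.λ.1, B ⇓ λ.λ.λ.1

Derivation:
Term A:
  start: (λ.λ.1 (1 (λ.λ.λ.0))) (λ.λ.λ.1)
  step 1: λ.(λ.λ.λ.1) ((λ.λ.λ.1) (λ.λ.λ.0))
  step 2: λ.λ.λ.1

Term B:
  start: (λ.λ.λ.2 0) (λ.λ.1)
  step 1: λ.λ.(λ.λ.1) 0
  step 2: λ.λ.λ.1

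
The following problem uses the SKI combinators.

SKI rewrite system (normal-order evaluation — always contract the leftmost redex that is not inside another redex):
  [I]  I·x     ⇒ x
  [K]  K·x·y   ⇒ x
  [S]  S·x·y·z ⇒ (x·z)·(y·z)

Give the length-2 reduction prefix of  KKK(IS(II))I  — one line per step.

Answer: after 2 steps: IS(II)

Reduction:
  start: KKK(IS(II))I
  →1  K(IS(II))I
  →2  IS(II)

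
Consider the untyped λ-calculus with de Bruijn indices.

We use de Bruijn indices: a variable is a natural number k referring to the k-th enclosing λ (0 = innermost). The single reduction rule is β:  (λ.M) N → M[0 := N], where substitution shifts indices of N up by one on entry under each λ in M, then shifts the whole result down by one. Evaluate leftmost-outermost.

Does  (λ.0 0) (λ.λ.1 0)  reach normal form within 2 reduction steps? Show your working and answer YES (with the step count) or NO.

Answer: NO — after 2 steps the term is λ.(λ.λ.1 0) 0, not yet normal

Reduction:
  start: (λ.0 0) (λ.λ.1 0)
  [1] (λ.λ.1 0) (λ.λ.1 0)
  [2] λ.(λ.λ.1 0) 0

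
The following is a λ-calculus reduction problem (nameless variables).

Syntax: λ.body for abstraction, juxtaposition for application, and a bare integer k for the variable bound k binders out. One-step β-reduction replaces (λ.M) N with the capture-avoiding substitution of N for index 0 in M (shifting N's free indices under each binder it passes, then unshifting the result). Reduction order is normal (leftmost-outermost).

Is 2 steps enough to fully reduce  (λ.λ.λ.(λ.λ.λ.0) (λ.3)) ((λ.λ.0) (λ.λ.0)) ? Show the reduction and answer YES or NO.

  start: (λ.λ.λ.(λ.λ.λ.0) (λ.3)) ((λ.λ.0) (λ.λ.0))
  [1] λ.λ.(λ.λ.λ.0) (λ.(λ.λ.0) (λ.λ.0))
  [2] λ.λ.λ.λ.0

Answer: YES — reaches normal form λ.λ.λ.λ.0 in 2 ≤ 2 steps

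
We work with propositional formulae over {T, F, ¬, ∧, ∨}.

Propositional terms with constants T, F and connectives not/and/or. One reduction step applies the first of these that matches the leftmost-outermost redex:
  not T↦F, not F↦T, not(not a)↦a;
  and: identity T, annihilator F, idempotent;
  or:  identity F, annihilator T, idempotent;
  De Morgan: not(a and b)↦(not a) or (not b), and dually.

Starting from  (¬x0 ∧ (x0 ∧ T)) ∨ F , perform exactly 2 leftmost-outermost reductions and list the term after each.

Answer: after 2 steps: ¬x0 ∧ x0

Reduction:
  start: (¬x0 ∧ (x0 ∧ T)) ∨ F
  →1  ¬x0 ∧ (x0 ∧ T)
  →2  ¬x0 ∧ x0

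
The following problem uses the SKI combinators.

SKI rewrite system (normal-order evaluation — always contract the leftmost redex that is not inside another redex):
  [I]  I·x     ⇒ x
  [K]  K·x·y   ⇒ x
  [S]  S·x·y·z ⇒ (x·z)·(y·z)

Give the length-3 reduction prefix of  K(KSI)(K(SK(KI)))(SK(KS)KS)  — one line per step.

  start: K(KSI)(K(SK(KI)))(SK(KS)KS)
  →1  KSI(SK(KS)KS)
  →2  S(SK(KS)KS)
  →3  S(KK(KSK)S)

Answer: after 3 steps: S(KK(KSK)S)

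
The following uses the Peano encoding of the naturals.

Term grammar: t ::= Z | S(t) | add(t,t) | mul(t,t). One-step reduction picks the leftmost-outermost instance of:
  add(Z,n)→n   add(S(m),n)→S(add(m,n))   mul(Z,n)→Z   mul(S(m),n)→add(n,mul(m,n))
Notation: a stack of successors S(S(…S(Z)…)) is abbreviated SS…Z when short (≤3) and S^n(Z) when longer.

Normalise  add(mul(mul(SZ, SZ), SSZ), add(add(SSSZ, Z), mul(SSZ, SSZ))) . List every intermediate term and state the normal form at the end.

Answer: normal form = S^9(Z)  (in 29 steps)

Working:
  start: add(mul(mul(SZ, SZ), SSZ), add(add(SSSZ, Z), mul(SSZ, SSZ)))
  [1] add(mul(add(SZ, mul(Z, SZ)), SSZ), add(add(SSSZ, Z), mul(SSZ, SSZ)))
  [2] add(mul(S(add(Z, mul(Z, SZ))), SSZ), add(add(SSSZ, Z), mul(SSZ, SSZ)))
  [3] add(add(SSZ, mul(add(Z, mul(Z, SZ)), SSZ)), add(add(SSSZ, Z), mul(SSZ, SSZ)))
  [4] add(S(add(SZ, mul(add(Z, mul(Z, SZ)), SSZ))), add(add(SSSZ, Z), mul(SSZ, SSZ)))
  [5] S(add(add(SZ, mul(add(Z, mul(Z, SZ)), SSZ)), add(add(SSSZ, Z), mul(SSZ, SSZ))))
  [6] S(add(S(add(Z, mul(add(Z, mul(Z, SZ)), SSZ))), add(add(SSSZ, Z), mul(SSZ, SSZ))))
  [7] S(S(add(add(Z, mul(add(Z, mul(Z, SZ)), SSZ)), add(add(SSSZ, Z), mul(SSZ, SSZ)))))
  [8] S(S(add(mul(add(Z, mul(Z, SZ)), SSZ), add(add(SSSZ, Z), mul(SSZ, SSZ)))))
  [9] S(S(add(mul(mul(Z, SZ), SSZ), add(add(SSSZ, Z), mul(SSZ, SSZ)))))
  [10] S(S(add(mul(Z, SSZ), add(add(SSSZ, Z), mul(SSZ, SSZ)))))
  [11] S(S(add(Z, add(add(SSSZ, Z), mul(SSZ, SSZ)))))
  [12] S(S(add(add(SSSZ, Z), mul(SSZ, SSZ))))
  [13] S(S(add(S(add(SSZ, Z)), mul(SSZ, SSZ))))
  [14] S(S(S(add(add(SSZ, Z), mul(SSZ, SSZ)))))
  [15] S(S(S(add(S(add(SZ, Z)), mul(SSZ, SSZ)))))
  [16] S(S(S(S(add(add(SZ, Z), mul(SSZ, SSZ))))))
  [17] S(S(S(S(add(S(add(Z, Z)), mul(SSZ, SSZ))))))
  [18] S(S(S(S(S(add(add(Z, Z), mul(SSZ, SSZ)))))))
  [19] S(S(S(S(S(add(Z, mul(SSZ, SSZ)))))))
  [20] S(S(S(S(S(mul(SSZ, SSZ))))))
  [21] S(S(S(S(S(add(SSZ, mul(SZ, SSZ)))))))
  [22] S(S(S(S(S(S(add(SZ, mul(SZ, SSZ))))))))
  [23] S(S(S(S(S(S(S(add(Z, mul(SZ, SSZ)))))))))
  [24] S(S(S(S(S(S(S(mul(SZ, SSZ))))))))
  [25] S(S(S(S(S(S(S(add(SSZ, mul(Z, SSZ)))))))))
  [26] S(S(S(S(S(S(S(S(add(SZ, mul(Z, SSZ))))))))))
  [27] S(S(S(S(S(S(S(S(S(add(Z, mul(Z, SSZ)))))))))))
  [28] S(S(S(S(S(S(S(S(S(mul(Z, SSZ))))))))))
  [29] S^9(Z)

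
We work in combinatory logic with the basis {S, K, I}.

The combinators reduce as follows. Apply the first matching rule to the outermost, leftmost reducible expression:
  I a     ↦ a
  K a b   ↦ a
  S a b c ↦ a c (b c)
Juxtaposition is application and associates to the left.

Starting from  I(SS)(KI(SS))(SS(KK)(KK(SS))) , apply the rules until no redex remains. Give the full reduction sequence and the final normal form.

  start: I(SS)(KI(SS))(SS(KK)(KK(SS)))
  →1  SS(KI(SS))(SS(KK)(KK(SS)))
  →2  S(SS(KK)(KK(SS)))(KI(SS)(SS(KK)(KK(SS))))
  →3  S(S(KK(SS))(KK(KK(SS))))(KI(SS)(SS(KK)(KK(SS))))
  →4  S(SK(KK(KK(SS))))(KI(SS)(SS(KK)(KK(SS))))
  →5  S(SKK)(KI(SS)(SS(KK)(KK(SS))))
  →6  S(SKK)(I(SS(KK)(KK(SS))))
  →7  S(SKK)(SS(KK)(KK(SS)))
  →8  S(SKK)(S(KK(SS))(KK(KK(SS))))
  →9  S(SKK)(SK(KK(KK(SS))))
  →10  S(SKK)(SKK)

Answer: normal form = S(SKK)(SKK)  (in 10 steps)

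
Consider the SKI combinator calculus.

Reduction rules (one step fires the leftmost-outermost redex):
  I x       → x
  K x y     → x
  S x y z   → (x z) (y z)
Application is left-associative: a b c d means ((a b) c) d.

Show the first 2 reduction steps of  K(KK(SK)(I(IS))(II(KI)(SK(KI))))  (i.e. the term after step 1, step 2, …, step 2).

  start: K(KK(SK)(I(IS))(II(KI)(SK(KI))))
  [1] K(K(I(IS))(II(KI)(SK(KI))))
  [2] K(I(IS))

Answer: after 2 steps: K(I(IS))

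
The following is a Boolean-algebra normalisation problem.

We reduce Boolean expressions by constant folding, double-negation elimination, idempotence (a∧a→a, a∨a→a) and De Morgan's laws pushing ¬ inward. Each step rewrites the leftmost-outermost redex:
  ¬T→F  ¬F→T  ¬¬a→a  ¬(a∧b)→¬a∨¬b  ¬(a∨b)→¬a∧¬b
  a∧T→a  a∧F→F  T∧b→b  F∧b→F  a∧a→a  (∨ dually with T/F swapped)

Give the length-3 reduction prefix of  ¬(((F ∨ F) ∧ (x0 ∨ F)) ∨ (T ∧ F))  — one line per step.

  start: ¬(((F ∨ F) ∧ (x0 ∨ F)) ∨ (T ∧ F))
  →1  ¬((F ∨ F) ∧ (x0 ∨ F)) ∧ ¬(T ∧ F)
  →2  (¬(F ∨ F) ∨ ¬(x0 ∨ F)) ∧ ¬(T ∧ F)
  →3  ((¬F ∧ ¬F) ∨ ¬(x0 ∨ F)) ∧ ¬(T ∧ F)

Answer: after 3 steps: ((¬F ∧ ¬F) ∨ ¬(x0 ∨ F)) ∧ ¬(T ∧ F)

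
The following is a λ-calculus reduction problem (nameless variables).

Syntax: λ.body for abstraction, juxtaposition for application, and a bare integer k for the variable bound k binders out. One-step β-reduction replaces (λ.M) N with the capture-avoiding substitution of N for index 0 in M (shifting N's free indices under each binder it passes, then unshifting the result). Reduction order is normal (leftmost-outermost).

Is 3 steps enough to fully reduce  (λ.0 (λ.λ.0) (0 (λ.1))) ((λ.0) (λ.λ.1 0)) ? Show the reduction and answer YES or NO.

  start: (λ.0 (λ.λ.0) (0 (λ.1))) ((λ.0) (λ.λ.1 0))
  [1] (λ.0) (λ.λ.1 0) (λ.λ.0) ((λ.0) (λ.λ.1 0) (λ.(λ.0) (λ.λ.1 0)))
  [2] (λ.λ.1 0) (λ.λ.0) ((λ.0) (λ.λ.1 0) (λ.(λ.0) (λ.λ.1 0)))
  [3] (λ.(λ.λ.0) 0) ((λ.0) (λ.λ.1 0) (λ.(λ.0) (λ.λ.1 0)))

Answer: NO — after 3 steps the term is (λ.(λ.λ.0) 0) ((λ.0) (λ.λ.1 0) (λ.(λ.0) (λ.λ.1 0))), not yet normal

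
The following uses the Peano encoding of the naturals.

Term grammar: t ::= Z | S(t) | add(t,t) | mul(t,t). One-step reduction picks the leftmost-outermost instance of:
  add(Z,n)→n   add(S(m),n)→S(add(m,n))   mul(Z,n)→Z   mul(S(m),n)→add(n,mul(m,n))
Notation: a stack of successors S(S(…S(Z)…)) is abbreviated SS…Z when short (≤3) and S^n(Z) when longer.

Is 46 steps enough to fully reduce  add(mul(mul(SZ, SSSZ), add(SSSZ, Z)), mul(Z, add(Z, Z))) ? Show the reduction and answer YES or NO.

Answer: YES — reaches normal form S^9(Z) in 45 ≤ 46 steps

Working:
  start: add(mul(mul(SZ, SSSZ), add(SSSZ, Z)), mul(Z, add(Z, Z)))
  step 1: add(mul(add(SSSZ, mul(Z, SSSZ)), add(SSSZ, Z)), mul(Z, add(Z, Z)))
  step 2: add(mul(S(add(SSZ, mul(Z, SSSZ))), add(SSSZ, Z)), mul(Z, add(Z, Z)))
  step 3: add(add(add(SSSZ, Z), mul(add(SSZ, mul(Z, SSSZ)), add(SSSZ, Z))), mul(Z, add(Z, Z)))
  step 4: add(add(S(add(SSZ, Z)), mul(add(SSZ, mul(Z, SSSZ)), add(SSSZ, Z))), mul(Z, add(Z, Z)))
  step 5: add(S(add(add(SSZ, Z), mul(add(SSZ, mul(Z, SSSZ)), add(SSSZ, Z)))), mul(Z, add(Z, Z)))
  step 6: S(add(add(add(SSZ, Z), mul(add(SSZ, mul(Z, SSSZ)), add(SSSZ, Z))), mul(Z, add(Z, Z))))
  step 7: S(add(add(S(add(SZ, Z)), mul(add(SSZ, mul(Z, SSSZ)), add(SSSZ, Z))), mul(Z, add(Z, Z))))
  step 8: S(add(S(add(add(SZ, Z), mul(add(SSZ, mul(Z, SSSZ)), add(SSSZ, Z)))), mul(Z, add(Z, Z))))
  step 9: S(S(add(add(add(SZ, Z), mul(add(SSZ, mul(Z, SSSZ)), add(SSSZ, Z))), mul(Z, add(Z, Z)))))
  step 10: S(S(add(add(S(add(Z, Z)), mul(add(SSZ, mul(Z, SSSZ)), add(SSSZ, Z))), mul(Z, add(Z, Z)))))
  step 11: S(S(add(S(add(add(Z, Z), mul(add(SSZ, mul(Z, SSSZ)), add(SSSZ, Z)))), mul(Z, add(Z, Z)))))
  step 12: S(S(S(add(add(add(Z, Z), mul(add(SSZ, mul(Z, SSSZ)), add(SSSZ, Z))), mul(Z, add(Z, Z))))))
  step 13: S(S(S(add(add(Z, mul(add(SSZ, mul(Z, SSSZ)), add(SSSZ, Z))), mul(Z, add(Z, Z))))))
  step 14: S(S(S(add(mul(add(SSZ, mul(Z, SSSZ)), add(SSSZ, Z)), mul(Z, add(Z, Z))))))
  step 15: S(S(S(add(mul(S(add(SZ, mul(Z, SSSZ))), add(SSSZ, Z)), mul(Z, add(Z, Z))))))
  step 16: S(S(S(add(add(add(SSSZ, Z), mul(add(SZ, mul(Z, SSSZ)), add(SSSZ, Z))), mul(Z, add(Z, Z))))))
  step 17: S(S(S(add(add(S(add(SSZ, Z)), mul(add(SZ, mul(Z, SSSZ)), add(SSSZ, Z))), mul(Z, add(Z, Z))))))
  step 18: S(S(S(add(S(add(add(SSZ, Z), mul(add(SZ, mul(Z, SSSZ)), add(SSSZ, Z)))), mul(Z, add(Z, Z))))))
  step 19: S(S(S(S(add(add(add(SSZ, Z), mul(add(SZ, mul(Z, SSSZ)), add(SSSZ, Z))), mul(Z, add(Z, Z)))))))
  step 20: S(S(S(S(add(add(S(add(SZ, Z)), mul(add(SZ, mul(Z, SSSZ)), add(SSSZ, Z))), mul(Z, add(Z, Z)))))))
  step 21: S(S(S(S(add(S(add(add(SZ, Z), mul(add(SZ, mul(Z, SSSZ)), add(SSSZ, Z)))), mul(Z, add(Z, Z)))))))
  step 22: S(S(S(S(S(add(add(add(SZ, Z), mul(add(SZ, mul(Z, SSSZ)), add(SSSZ, Z))), mul(Z, add(Z, Z))))))))
  step 23: S(S(S(S(S(add(add(S(add(Z, Z)), mul(add(SZ, mul(Z, SSSZ)), add(SSSZ, Z))), mul(Z, add(Z, Z))))))))
  step 24: S(S(S(S(S(add(S(add(add(Z, Z), mul(add(SZ, mul(Z, SSSZ)), add(SSSZ, Z)))), mul(Z, add(Z, Z))))))))
  step 25: S(S(S(S(S(S(add(add(add(Z, Z), mul(add(SZ, mul(Z, SSSZ)), add(SSSZ, Z))), mul(Z, add(Z, Z)))))))))
  step 26: S(S(S(S(S(S(add(add(Z, mul(add(SZ, mul(Z, SSSZ)), add(SSSZ, Z))), mul(Z, add(Z, Z)))))))))
  step 27: S(S(S(S(S(S(add(mul(add(SZ, mul(Z, SSSZ)), add(SSSZ, Z)), mul(Z, add(Z, Z)))))))))
  step 28: S(S(S(S(S(S(add(mul(S(add(Z, mul(Z, SSSZ))), add(SSSZ, Z)), mul(Z, add(Z, Z)))))))))
  step 29: S(S(S(S(S(S(add(add(add(SSSZ, Z), mul(add(Z, mul(Z, SSSZ)), add(SSSZ, Z))), mul(Z, add(Z, Z)))))))))
  step 30: S(S(S(S(S(S(add(add(S(add(SSZ, Z)), mul(add(Z, mul(Z, SSSZ)), add(SSSZ, Z))), mul(Z, add(Z, Z)))))))))
  step 31: S(S(S(S(S(S(add(S(add(add(SSZ, Z), mul(add(Z, mul(Z, SSSZ)), add(SSSZ, Z)))), mul(Z, add(Z, Z)))))))))
  step 32: S(S(S(S(S(S(S(add(add(add(SSZ, Z), mul(add(Z, mul(Z, SSSZ)), add(SSSZ, Z))), mul(Z, add(Z, Z))))))))))
  step 33: S(S(S(S(S(S(S(add(add(S(add(SZ, Z)), mul(add(Z, mul(Z, SSSZ)), add(SSSZ, Z))), mul(Z, add(Z, Z))))))))))
  step 34: S(S(S(S(S(S(S(add(S(add(add(SZ, Z), mul(add(Z, mul(Z, SSSZ)), add(SSSZ, Z)))), mul(Z, add(Z, Z))))))))))
  step 35: S(S(S(S(S(S(S(S(add(add(add(SZ, Z), mul(add(Z, mul(Z, SSSZ)), add(SSSZ, Z))), mul(Z, add(Z, Z)))))))))))
  step 36: S(S(S(S(S(S(S(S(add(add(S(add(Z, Z)), mul(add(Z, mul(Z, SSSZ)), add(SSSZ, Z))), mul(Z, add(Z, Z)))))))))))
  step 37: S(S(S(S(S(S(S(S(add(S(add(add(Z, Z), mul(add(Z, mul(Z, SSSZ)), add(SSSZ, Z)))), mul(Z, add(Z, Z)))))))))))
  step 38: S(S(S(S(S(S(S(S(S(add(add(add(Z, Z), mul(add(Z, mul(Z, SSSZ)), add(SSSZ, Z))), mul(Z, add(Z, Z))))))))))))
  step 39: S(S(S(S(S(S(S(S(S(add(add(Z, mul(add(Z, mul(Z, SSSZ)), add(SSSZ, Z))), mul(Z, add(Z, Z))))))))))))
  step 40: S(S(S(S(S(S(S(S(S(add(mul(add(Z, mul(Z, SSSZ)), add(SSSZ, Z)), mul(Z, add(Z, Z))))))))))))
  step 41: S(S(S(S(S(S(S(S(S(add(mul(mul(Z, SSSZ), add(SSSZ, Z)), mul(Z, add(Z, Z))))))))))))
  step 42: S(S(S(S(S(S(S(S(S(add(mul(Z, add(SSSZ, Z)), mul(Z, add(Z, Z))))))))))))
  step 43: S(S(S(S(S(S(S(S(S(add(Z, mul(Z, add(Z, Z))))))))))))
  step 44: S(S(S(S(S(S(S(S(S(mul(Z, add(Z, Z)))))))))))
  step 45: S^9(Z)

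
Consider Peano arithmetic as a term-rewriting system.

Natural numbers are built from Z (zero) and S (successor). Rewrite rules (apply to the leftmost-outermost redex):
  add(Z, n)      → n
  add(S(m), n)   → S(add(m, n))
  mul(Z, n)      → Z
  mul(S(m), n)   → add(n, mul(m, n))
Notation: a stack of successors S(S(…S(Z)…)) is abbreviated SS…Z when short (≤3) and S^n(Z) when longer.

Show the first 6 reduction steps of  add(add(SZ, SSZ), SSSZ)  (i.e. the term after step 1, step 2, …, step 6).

Answer: after 6 steps: S^6(Z)

Reduction:
  start: add(add(SZ, SSZ), SSSZ)
  →1  add(S(add(Z, SSZ)), SSSZ)
  →2  S(add(add(Z, SSZ), SSSZ))
  →3  S(add(SSZ, SSSZ))
  →4  S(S(add(SZ, SSSZ)))
  →5  S(S(S(add(Z, SSSZ))))
  →6  S^6(Z)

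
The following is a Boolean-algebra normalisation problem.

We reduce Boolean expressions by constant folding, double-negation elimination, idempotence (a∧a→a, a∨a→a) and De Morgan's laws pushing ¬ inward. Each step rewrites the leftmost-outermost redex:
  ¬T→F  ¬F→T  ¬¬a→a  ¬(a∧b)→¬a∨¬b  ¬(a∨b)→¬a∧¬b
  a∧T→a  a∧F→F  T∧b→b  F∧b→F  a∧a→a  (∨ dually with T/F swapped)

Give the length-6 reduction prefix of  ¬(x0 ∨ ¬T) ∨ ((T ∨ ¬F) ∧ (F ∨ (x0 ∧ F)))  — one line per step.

  start: ¬(x0 ∨ ¬T) ∨ ((T ∨ ¬F) ∧ (F ∨ (x0 ∧ F)))
  →1  (¬x0 ∧ ¬¬T) ∨ ((T ∨ ¬F) ∧ (F ∨ (x0 ∧ F)))
  →2  (¬x0 ∧ T) ∨ ((T ∨ ¬F) ∧ (F ∨ (x0 ∧ F)))
  →3  ¬x0 ∨ ((T ∨ ¬F) ∧ (F ∨ (x0 ∧ F)))
  →4  ¬x0 ∨ (T ∧ (F ∨ (x0 ∧ F)))
  →5  ¬x0 ∨ (F ∨ (x0 ∧ F))
  →6  ¬x0 ∨ (x0 ∧ F)

Answer: after 6 steps: ¬x0 ∨ (x0 ∧ F)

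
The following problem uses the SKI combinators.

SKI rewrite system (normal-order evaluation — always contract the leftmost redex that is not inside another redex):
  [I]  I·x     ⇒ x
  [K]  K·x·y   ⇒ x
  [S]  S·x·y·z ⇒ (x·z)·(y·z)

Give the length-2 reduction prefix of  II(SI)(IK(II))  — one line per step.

  start: II(SI)(IK(II))
  step 1: I(SI)(IK(II))
  step 2: SI(IK(II))

Answer: after 2 steps: SI(IK(II))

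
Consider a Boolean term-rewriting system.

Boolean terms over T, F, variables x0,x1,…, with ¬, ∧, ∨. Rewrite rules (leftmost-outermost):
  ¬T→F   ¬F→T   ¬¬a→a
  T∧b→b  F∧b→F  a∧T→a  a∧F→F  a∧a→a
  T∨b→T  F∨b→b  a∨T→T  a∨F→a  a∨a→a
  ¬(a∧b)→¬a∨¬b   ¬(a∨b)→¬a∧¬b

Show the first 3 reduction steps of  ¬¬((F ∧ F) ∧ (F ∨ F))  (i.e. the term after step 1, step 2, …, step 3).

Answer: after 3 steps: F

Working:
  start: ¬¬((F ∧ F) ∧ (F ∨ F))
  [1] (F ∧ F) ∧ (F ∨ F)
  [2] F ∧ (F ∨ F)
  [3] F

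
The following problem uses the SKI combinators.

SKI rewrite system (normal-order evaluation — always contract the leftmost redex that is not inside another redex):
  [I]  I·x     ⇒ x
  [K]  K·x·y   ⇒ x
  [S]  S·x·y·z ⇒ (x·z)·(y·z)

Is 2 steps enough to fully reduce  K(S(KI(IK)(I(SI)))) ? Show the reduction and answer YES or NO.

Answer: NO — after 2 steps the term is K(S(I(SI))), not yet normal

Reduction:
  start: K(S(KI(IK)(I(SI))))
  step 1: K(S(I(I(SI))))
  step 2: K(S(I(SI)))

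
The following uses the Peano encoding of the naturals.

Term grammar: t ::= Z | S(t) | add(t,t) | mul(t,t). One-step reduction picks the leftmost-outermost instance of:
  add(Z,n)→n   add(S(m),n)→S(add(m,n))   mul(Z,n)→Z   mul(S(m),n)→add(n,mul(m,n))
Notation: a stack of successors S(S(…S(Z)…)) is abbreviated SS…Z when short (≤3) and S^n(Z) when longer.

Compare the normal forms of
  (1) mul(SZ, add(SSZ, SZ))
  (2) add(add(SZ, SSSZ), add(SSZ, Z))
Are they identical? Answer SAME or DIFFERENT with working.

Term A:
  start: mul(SZ, add(SSZ, SZ))
  step 1: add(add(SSZ, SZ), mul(Z, add(SSZ, SZ)))
  step 2: add(S(add(SZ, SZ)), mul(Z, add(SSZ, SZ)))
  step 3: S(add(add(SZ, SZ), mul(Z, add(SSZ, SZ))))
  step 4: S(add(S(add(Z, SZ)), mul(Z, add(SSZ, SZ))))
  step 5: S(S(add(add(Z, SZ), mul(Z, add(SSZ, SZ)))))
  step 6: S(S(add(SZ, mul(Z, add(SSZ, SZ)))))
  step 7: S(S(S(add(Z, mul(Z, add(SSZ, SZ))))))
  step 8: S(S(S(mul(Z, add(SSZ, SZ)))))
  step 9: SSSZ

Term B:
  start: add(add(SZ, SSSZ), add(SSZ, Z))
  step 1: add(S(add(Z, SSSZ)), add(SSZ, Z))
  step 2: S(add(add(Z, SSSZ), add(SSZ, Z)))
  step 3: S(add(SSSZ, add(SSZ, Z)))
  step 4: S(S(add(SSZ, add(SSZ, Z))))
  step 5: S(S(S(add(SZ, add(SSZ, Z)))))
  step 6: S(S(S(S(add(Z, add(SSZ, Z))))))
  step 7: S(S(S(S(add(SSZ, Z)))))
  step 8: S(S(S(S(S(add(SZ, Z))))))
  step 9: S(S(S(S(S(S(add(Z, Z)))))))
  step 10: S^6(Z)

Answer: DIFFERENT — A ⇓ SSSZ, B ⇓ S^6(Z)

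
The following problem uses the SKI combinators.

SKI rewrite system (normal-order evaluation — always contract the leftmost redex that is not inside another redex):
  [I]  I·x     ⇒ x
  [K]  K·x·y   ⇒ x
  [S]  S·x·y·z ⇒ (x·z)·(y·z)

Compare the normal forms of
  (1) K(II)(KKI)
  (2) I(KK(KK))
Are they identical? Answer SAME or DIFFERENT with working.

Term A:
  start: K(II)(KKI)
  →1  II
  →2  I

Term B:
  start: I(KK(KK))
  →1  KK(KK)
  →2  K

Answer: DIFFERENT — A ⇓ I, B ⇓ K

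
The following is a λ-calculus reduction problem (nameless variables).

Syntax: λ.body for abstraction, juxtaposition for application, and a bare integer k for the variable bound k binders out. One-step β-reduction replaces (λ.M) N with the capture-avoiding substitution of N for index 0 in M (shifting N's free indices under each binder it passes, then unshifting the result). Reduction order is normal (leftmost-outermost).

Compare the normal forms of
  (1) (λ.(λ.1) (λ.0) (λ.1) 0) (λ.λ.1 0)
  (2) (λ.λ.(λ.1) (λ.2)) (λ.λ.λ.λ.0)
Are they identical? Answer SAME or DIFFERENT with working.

Term A:
  start: (λ.(λ.1) (λ.0) (λ.1) 0) (λ.λ.1 0)
  step 1: (λ.λ.λ.1 0) (λ.0) (λ.λ.λ.1 0) (λ.λ.1 0)
  step 2: (λ.λ.1 0) (λ.λ.λ.1 0) (λ.λ.1 0)
  step 3: (λ.(λ.λ.λ.1 0) 0) (λ.λ.1 0)
  step 4: (λ.λ.λ.1 0) (λ.λ.1 0)
  step 5: λ.λ.1 0

Term B:
  start: (λ.λ.(λ.1) (λ.2)) (λ.λ.λ.λ.0)
  step 1: λ.(λ.1) (λ.λ.λ.λ.λ.0)
  step 2: λ.0

Answer: DIFFERENT — A ⇓ λ.λ.1 0, B ⇓ λ.0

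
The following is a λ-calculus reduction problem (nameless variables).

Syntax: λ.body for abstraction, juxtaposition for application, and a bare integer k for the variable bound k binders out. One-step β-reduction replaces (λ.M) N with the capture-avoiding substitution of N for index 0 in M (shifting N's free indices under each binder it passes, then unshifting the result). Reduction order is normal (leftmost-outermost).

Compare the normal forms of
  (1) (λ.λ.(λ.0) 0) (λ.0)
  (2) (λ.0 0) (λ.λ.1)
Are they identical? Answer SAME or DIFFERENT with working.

Answer: DIFFERENT — A ⇓ λ.0, B ⇓ λ.λ.λ.1

Working:
Term A:
  start: (λ.λ.(λ.0) 0) (λ.0)
  →1  λ.(λ.0) 0
  →2  λ.0

Term B:
  start: (λ.0 0) (λ.λ.1)
  →1  (λ.λ.1) (λ.λ.1)
  →2  λ.λ.λ.1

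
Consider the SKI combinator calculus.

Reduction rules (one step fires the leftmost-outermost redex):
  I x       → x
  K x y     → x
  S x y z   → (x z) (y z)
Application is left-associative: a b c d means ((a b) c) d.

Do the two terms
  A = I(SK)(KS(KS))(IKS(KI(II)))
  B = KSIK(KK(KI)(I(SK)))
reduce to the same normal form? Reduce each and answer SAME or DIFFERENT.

Term A:
  start: I(SK)(KS(KS))(IKS(KI(II)))
  [1] SK(KS(KS))(IKS(KI(II)))
  [2] K(IKS(KI(II)))(KS(KS)(IKS(KI(II))))
  [3] IKS(KI(II))
  [4] KS(KI(II))
  [5] S

Term B:
  start: KSIK(KK(KI)(I(SK)))
  [1] SK(KK(KI)(I(SK)))
  [2] SK(K(I(SK)))
  [3] SK(K(SK))

Answer: DIFFERENT — A ⇓ S, B ⇓ SK(K(SK))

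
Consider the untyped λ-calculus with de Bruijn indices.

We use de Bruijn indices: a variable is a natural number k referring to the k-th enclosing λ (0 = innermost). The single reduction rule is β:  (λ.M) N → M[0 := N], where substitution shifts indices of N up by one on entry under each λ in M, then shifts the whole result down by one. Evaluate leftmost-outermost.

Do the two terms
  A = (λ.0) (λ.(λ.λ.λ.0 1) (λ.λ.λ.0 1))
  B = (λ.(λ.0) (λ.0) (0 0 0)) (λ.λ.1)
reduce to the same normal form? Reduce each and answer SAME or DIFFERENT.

Answer: DIFFERENT — A ⇓ λ.λ.λ.0 1, B ⇓ λ.λ.1

Reduction:
Term A:
  start: (λ.0) (λ.(λ.λ.λ.0 1) (λ.λ.λ.0 1))
  [1] λ.(λ.λ.λ.0 1) (λ.λ.λ.0 1)
  [2] λ.λ.λ.0 1

Term B:
  start: (λ.(λ.0) (λ.0) (0 0 0)) (λ.λ.1)
  [1] (λ.0) (λ.0) ((λ.λ.1) (λ.λ.1) (λ.λ.1))
  [2] (λ.0) ((λ.λ.1) (λ.λ.1) (λ.λ.1))
  [3] (λ.λ.1) (λ.λ.1) (λ.λ.1)
  [4] (λ.λ.λ.1) (λ.λ.1)
  [5] λ.λ.1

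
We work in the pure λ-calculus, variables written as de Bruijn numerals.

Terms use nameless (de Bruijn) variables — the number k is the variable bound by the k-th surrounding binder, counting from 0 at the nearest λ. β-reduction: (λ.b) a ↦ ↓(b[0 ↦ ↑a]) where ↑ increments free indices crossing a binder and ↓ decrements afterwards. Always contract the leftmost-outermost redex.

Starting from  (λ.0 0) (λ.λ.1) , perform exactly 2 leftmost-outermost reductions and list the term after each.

  start: (λ.0 0) (λ.λ.1)
  →1  (λ.λ.1) (λ.λ.1)
  →2  λ.λ.λ.1

Answer: after 2 steps: λ.λ.λ.1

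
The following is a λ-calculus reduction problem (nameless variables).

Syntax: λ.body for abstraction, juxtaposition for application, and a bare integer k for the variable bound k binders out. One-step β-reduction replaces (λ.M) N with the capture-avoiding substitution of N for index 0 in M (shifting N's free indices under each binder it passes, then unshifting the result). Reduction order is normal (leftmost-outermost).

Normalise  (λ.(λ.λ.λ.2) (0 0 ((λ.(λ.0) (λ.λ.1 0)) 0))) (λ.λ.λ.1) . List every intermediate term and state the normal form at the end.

  start: (λ.(λ.λ.λ.2) (0 0 ((λ.(λ.0) (λ.λ.1 0)) 0))) (λ.λ.λ.1)
  →1  (λ.λ.λ.2) ((λ.λ.λ.1) (λ.λ.λ.1) ((λ.(λ.0) (λ.λ.1 0)) (λ.λ.λ.1)))
  →2  λ.λ.(λ.λ.λ.1) (λ.λ.λ.1) ((λ.(λ.0) (λ.λ.1 0)) (λ.λ.λ.1))
  →3  λ.λ.(λ.λ.1) ((λ.(λ.0) (λ.λ.1 0)) (λ.λ.λ.1))
  →4  λ.λ.λ.(λ.(λ.0) (λ.λ.1 0)) (λ.λ.λ.1)
  →5  λ.λ.λ.(λ.0) (λ.λ.1 0)
  →6  λ.λ.λ.λ.λ.1 0

Answer: normal form = λ.λ.λ.λ.λ.1 0  (in 6 steps)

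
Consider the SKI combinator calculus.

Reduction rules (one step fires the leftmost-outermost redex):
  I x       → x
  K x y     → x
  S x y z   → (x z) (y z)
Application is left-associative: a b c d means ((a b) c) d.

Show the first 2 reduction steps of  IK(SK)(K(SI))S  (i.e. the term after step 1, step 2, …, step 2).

  start: IK(SK)(K(SI))S
  [1] K(SK)(K(SI))S
  [2] SKS

Answer: after 2 steps: SKS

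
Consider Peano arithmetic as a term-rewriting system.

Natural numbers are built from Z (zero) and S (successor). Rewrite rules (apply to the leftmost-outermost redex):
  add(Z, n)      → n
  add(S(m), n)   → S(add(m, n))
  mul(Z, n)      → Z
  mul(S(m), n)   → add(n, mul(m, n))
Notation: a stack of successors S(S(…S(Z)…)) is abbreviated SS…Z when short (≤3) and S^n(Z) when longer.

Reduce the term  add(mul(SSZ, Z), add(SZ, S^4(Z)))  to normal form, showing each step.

Answer: normal form = S^5(Z)  (in 8 steps)

Derivation:
  start: add(mul(SSZ, Z), add(SZ, S^4(Z)))
  →1  add(add(Z, mul(SZ, Z)), add(SZ, S^4(Z)))
  →2  add(mul(SZ, Z), add(SZ, S^4(Z)))
  →3  add(add(Z, mul(Z, Z)), add(SZ, S^4(Z)))
  →4  add(mul(Z, Z), add(SZ, S^4(Z)))
  →5  add(Z, add(SZ, S^4(Z)))
  →6  add(SZ, S^4(Z))
  →7  S(add(Z, S^4(Z)))
  →8  S^5(Z)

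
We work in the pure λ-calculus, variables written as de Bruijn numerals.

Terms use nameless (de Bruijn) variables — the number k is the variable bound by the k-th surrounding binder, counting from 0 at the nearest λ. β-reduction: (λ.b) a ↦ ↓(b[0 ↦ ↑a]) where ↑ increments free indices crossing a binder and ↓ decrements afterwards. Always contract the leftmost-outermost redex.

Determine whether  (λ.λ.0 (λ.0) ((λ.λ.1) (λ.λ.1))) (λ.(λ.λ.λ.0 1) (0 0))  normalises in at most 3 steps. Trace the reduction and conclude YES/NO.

Answer: YES — reaches normal form λ.0 (λ.0) (λ.λ.λ.1) in 2 ≤ 3 steps

Working:
  start: (λ.λ.0 (λ.0) ((λ.λ.1) (λ.λ.1))) (λ.(λ.λ.λ.0 1) (0 0))
  →1  λ.0 (λ.0) ((λ.λ.1) (λ.λ.1))
  →2  λ.0 (λ.0) (λ.λ.λ.1)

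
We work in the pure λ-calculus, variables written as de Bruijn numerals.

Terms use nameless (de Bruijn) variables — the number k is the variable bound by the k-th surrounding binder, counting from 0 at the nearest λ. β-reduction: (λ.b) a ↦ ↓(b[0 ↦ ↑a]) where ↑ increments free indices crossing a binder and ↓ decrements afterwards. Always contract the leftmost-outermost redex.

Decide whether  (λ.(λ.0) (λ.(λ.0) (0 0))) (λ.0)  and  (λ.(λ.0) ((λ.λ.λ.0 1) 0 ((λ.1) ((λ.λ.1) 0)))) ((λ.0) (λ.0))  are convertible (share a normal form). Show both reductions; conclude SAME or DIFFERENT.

Term A:
  start: (λ.(λ.0) (λ.(λ.0) (0 0))) (λ.0)
  step 1: (λ.0) (λ.(λ.0) (0 0))
  step 2: λ.(λ.0) (0 0)
  step 3: λ.0 0

Term B:
  start: (λ.(λ.0) ((λ.λ.λ.0 1) 0 ((λ.1) ((λ.λ.1) 0)))) ((λ.0) (λ.0))
  step 1: (λ.0) ((λ.λ.λ.0 1) ((λ.0) (λ.0)) ((λ.(λ.0) (λ.0)) ((λ.λ.1) ((λ.0) (λ.0)))))
  step 2: (λ.λ.λ.0 1) ((λ.0) (λ.0)) ((λ.(λ.0) (λ.0)) ((λ.λ.1) ((λ.0) (λ.0))))
  step 3: (λ.λ.0 1) ((λ.(λ.0) (λ.0)) ((λ.λ.1) ((λ.0) (λ.0))))
  step 4: λ.0 ((λ.(λ.0) (λ.0)) ((λ.λ.1) ((λ.0) (λ.0))))
  step 5: λ.0 ((λ.0) (λ.0))
  step 6: λ.0 (λ.0)

Answer: DIFFERENT — A ⇓ λ.0 0, B ⇓ λ.0 (λ.0)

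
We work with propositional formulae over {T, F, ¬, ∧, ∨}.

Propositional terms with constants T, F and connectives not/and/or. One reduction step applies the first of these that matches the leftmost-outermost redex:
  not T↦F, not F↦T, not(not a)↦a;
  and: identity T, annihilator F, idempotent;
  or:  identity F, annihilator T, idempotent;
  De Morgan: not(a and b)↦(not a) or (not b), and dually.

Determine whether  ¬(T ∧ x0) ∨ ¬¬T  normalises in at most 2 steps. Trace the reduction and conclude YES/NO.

Answer: NO — after 2 steps the term is (F ∨ ¬x0) ∨ ¬¬T, not yet normal

Reduction:
  start: ¬(T ∧ x0) ∨ ¬¬T
  [1] (¬T ∨ ¬x0) ∨ ¬¬T
  [2] (F ∨ ¬x0) ∨ ¬¬T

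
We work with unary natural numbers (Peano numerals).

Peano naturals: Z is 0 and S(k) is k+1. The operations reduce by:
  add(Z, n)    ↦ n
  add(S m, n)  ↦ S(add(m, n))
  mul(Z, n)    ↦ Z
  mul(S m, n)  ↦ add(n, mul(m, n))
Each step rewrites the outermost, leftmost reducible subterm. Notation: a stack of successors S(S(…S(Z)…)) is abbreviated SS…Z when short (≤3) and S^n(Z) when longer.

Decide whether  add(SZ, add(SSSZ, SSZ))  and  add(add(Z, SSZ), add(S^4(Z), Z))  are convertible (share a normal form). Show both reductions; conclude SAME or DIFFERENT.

Term A:
  start: add(SZ, add(SSSZ, SSZ))
  [1] S(add(Z, add(SSSZ, SSZ)))
  [2] S(add(SSSZ, SSZ))
  [3] S(S(add(SSZ, SSZ)))
  [4] S(S(S(add(SZ, SSZ))))
  [5] S(S(S(S(add(Z, SSZ)))))
  [6] S^6(Z)

Term B:
  start: add(add(Z, SSZ), add(S^4(Z), Z))
  [1] add(SSZ, add(S^4(Z), Z))
  [2] S(add(SZ, add(S^4(Z), Z)))
  [3] S(S(add(Z, add(S^4(Z), Z))))
  [4] S(S(add(S^4(Z), Z)))
  [5] S(S(S(add(SSSZ, Z))))
  [6] S(S(S(S(add(SSZ, Z)))))
  [7] S(S(S(S(S(add(SZ, Z))))))
  [8] S(S(S(S(S(S(add(Z, Z)))))))
  [9] S^6(Z)

Answer: SAME — A ⇓ S^6(Z), B ⇓ S^6(Z)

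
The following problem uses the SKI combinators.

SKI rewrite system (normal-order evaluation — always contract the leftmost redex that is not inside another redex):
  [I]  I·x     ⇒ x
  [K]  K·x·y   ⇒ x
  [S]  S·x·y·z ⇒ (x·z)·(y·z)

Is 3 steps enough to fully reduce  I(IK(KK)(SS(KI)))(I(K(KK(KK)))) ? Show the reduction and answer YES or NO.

  start: I(IK(KK)(SS(KI)))(I(K(KK(KK))))
  [1] IK(KK)(SS(KI))(I(K(KK(KK))))
  [2] K(KK)(SS(KI))(I(K(KK(KK))))
  [3] KK(I(K(KK(KK))))

Answer: NO — after 3 steps the term is KK(I(K(KK(KK)))), not yet normal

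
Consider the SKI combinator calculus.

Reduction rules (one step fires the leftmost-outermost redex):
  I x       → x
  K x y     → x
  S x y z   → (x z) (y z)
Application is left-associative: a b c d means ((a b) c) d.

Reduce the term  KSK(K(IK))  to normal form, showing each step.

  start: KSK(K(IK))
  step 1: S(K(IK))
  step 2: S(KK)

Answer: normal form = S(KK)  (in 2 steps)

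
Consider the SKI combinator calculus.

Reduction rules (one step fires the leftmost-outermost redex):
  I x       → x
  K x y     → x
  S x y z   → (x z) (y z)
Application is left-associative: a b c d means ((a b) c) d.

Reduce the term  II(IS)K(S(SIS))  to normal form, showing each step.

  start: II(IS)K(S(SIS))
  →1  I(IS)K(S(SIS))
  →2  ISK(S(SIS))
  →3  SK(S(SIS))

Answer: normal form = SK(S(SIS))  (in 3 steps)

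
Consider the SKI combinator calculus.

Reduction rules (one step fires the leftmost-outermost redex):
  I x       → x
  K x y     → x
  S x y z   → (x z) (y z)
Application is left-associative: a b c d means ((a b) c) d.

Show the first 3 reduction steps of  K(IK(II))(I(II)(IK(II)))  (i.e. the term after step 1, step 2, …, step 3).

  start: K(IK(II))(I(II)(IK(II)))
  step 1: IK(II)
  step 2: K(II)
  step 3: KI

Answer: after 3 steps: KI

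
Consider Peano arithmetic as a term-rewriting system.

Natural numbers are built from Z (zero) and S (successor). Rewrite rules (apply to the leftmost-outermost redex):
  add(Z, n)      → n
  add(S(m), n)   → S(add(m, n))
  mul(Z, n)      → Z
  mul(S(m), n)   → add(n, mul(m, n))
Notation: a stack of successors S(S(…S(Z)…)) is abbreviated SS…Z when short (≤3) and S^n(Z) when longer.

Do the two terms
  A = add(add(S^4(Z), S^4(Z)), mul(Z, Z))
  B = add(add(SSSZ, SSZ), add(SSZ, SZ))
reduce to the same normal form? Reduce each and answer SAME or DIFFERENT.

Answer: SAME — A ⇓ S^8(Z), B ⇓ S^8(Z)

Working:
Term A:
  start: add(add(S^4(Z), S^4(Z)), mul(Z, Z))
  →1  add(S(add(SSSZ, S^4(Z))), mul(Z, Z))
  →2  S(add(add(SSSZ, S^4(Z)), mul(Z, Z)))
  →3  S(add(S(add(SSZ, S^4(Z))), mul(Z, Z)))
  →4  S(S(add(add(SSZ, S^4(Z)), mul(Z, Z))))
  →5  S(S(add(S(add(SZ, S^4(Z))), mul(Z, Z))))
  →6  S(S(S(add(add(SZ, S^4(Z)), mul(Z, Z)))))
  →7  S(S(S(add(S(add(Z, S^4(Z))), mul(Z, Z)))))
  →8  S(S(S(S(add(add(Z, S^4(Z)), mul(Z, Z))))))
  →9  S(S(S(S(add(S^4(Z), mul(Z, Z))))))
  →10  S(S(S(S(S(add(SSSZ, mul(Z, Z)))))))
  →11  S(S(S(S(S(S(add(SSZ, mul(Z, Z))))))))
  →12  S(S(S(S(S(S(S(add(SZ, mul(Z, Z)))))))))
  →13  S(S(S(S(S(S(S(S(add(Z, mul(Z, Z))))))))))
  →14  S(S(S(S(S(S(S(S(mul(Z, Z)))))))))
  →15  S^8(Z)

Term B:
  start: add(add(SSSZ, SSZ), add(SSZ, SZ))
  →1  add(S(add(SSZ, SSZ)), add(SSZ, SZ))
  →2  S(add(add(SSZ, SSZ), add(SSZ, SZ)))
  →3  S(add(S(add(SZ, SSZ)), add(SSZ, SZ)))
  →4  S(S(add(add(SZ, SSZ), add(SSZ, SZ))))
  →5  S(S(add(S(add(Z, SSZ)), add(SSZ, SZ))))
  →6  S(S(S(add(add(Z, SSZ), add(SSZ, SZ)))))
  →7  S(S(S(add(SSZ, add(SSZ, SZ)))))
  →8  S(S(S(S(add(SZ, add(SSZ, SZ))))))
  →9  S(S(S(S(S(add(Z, add(SSZ, SZ)))))))
  →10  S(S(S(S(S(add(SSZ, SZ))))))
  →11  S(S(S(S(S(S(add(SZ, SZ)))))))
  →12  S(S(S(S(S(S(S(add(Z, SZ))))))))
  →13  S^8(Z)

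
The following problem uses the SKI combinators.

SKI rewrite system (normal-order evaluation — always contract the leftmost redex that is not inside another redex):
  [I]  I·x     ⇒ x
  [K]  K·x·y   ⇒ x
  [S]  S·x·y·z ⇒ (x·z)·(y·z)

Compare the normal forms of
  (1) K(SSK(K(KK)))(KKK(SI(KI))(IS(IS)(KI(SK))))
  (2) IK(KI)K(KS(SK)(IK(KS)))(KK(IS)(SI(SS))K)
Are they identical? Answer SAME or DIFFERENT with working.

Answer: DIFFERENT — A ⇓ S(K(KK))(K(K(KK))), B ⇓ SI(SS)

Reduction:
Term A:
  start: K(SSK(K(KK)))(KKK(SI(KI))(IS(IS)(KI(SK))))
  [1] SSK(K(KK))
  [2] S(K(KK))(K(K(KK)))

Term B:
  start: IK(KI)K(KS(SK)(IK(KS)))(KK(IS)(SI(SS))K)
  [1] K(KI)K(KS(SK)(IK(KS)))(KK(IS)(SI(SS))K)
  [2] KI(KS(SK)(IK(KS)))(KK(IS)(SI(SS))K)
  [3] I(KK(IS)(SI(SS))K)
  [4] KK(IS)(SI(SS))K
  [5] K(SI(SS))K
  [6] SI(SS)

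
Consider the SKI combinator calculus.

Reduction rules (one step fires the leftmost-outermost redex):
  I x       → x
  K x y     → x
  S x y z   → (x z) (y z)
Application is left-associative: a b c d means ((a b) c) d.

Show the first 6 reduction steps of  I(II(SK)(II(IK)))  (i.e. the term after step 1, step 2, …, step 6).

  start: I(II(SK)(II(IK)))
  [1] II(SK)(II(IK))
  [2] I(SK)(II(IK))
  [3] SK(II(IK))
  [4] SK(I(IK))
  [5] SK(IK)
  [6] SKK

Answer: after 6 steps: SKK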